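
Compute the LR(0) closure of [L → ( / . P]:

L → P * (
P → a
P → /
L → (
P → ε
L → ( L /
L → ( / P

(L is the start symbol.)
{ [L → ( / . P], [P → . /], [P → . a], [P → .] }

To compute CLOSURE, for each item [A → α.Bβ] where B is a non-terminal, add [B → .γ] for all productions B → γ; repeat for the newly added items until nothing changes.

Start with: [L → ( / . P]
  [L → ( / . P] has the dot before P: add [P → . a], [P → . /], [P → .]
No further items can be added.

CLOSURE = { [L → ( / . P], [P → . /], [P → . a], [P → .] }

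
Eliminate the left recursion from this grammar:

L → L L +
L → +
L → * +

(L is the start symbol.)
L is directly left-recursive. The standard transformation for
  A → A α₁ | ... | A α_m | β₁ | ... | β_n
is
  A  → β₁ A' | ... | β_n A'
  A' → α₁ A' | ... | α_m A' | ε

L → + becomes L → + L'
L → * + becomes L → * + L'
L → L L + becomes L' → L + L'
Add L' → ε

Resulting grammar:
L → + L'
L → * + L'
L' → L + L'
L' → ε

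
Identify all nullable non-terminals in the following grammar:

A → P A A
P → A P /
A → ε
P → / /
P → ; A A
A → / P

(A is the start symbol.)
{ 'A' }

A non-terminal is nullable if it can derive ε (the empty string): either it has an ε-production, or it has a production whose right-hand side consists entirely of nullable non-terminals.

ε-productions: A → ε
So A is immediately nullable.
No further non-terminal can be added: every production for the remaining non-terminals contains a terminal or a non-nullable non-terminal.
Nullable = { 'A' }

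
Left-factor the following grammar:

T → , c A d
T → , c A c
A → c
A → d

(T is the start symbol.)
T → , c A T'
T' → d
T' → c
A → c
A → d

Left-factoring transforms A → αβ₁ | αβ₂ into A → αA' and A' → β₁ | β₂
(α is the longest common prefix among the alternatives). Repeat until
no nonterminal has two alternatives with a common prefix.

Round 1: T has alternatives sharing prefix ', c A'. Introduce T': T → , c A T'
  Add: T' → d
  Add: T' → c

No remaining common prefixes — done.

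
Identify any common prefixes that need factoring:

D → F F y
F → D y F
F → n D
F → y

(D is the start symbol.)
No, left-factoring is not needed

Left-factoring is needed when two productions for the same non-terminal
share a common prefix on the right-hand side.

Productions for F:
  F → D y F
  F → n D
  F → y

No common prefixes found.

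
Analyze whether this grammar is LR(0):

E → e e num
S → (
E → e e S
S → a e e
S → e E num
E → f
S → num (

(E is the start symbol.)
Augment with E' → E and build the canonical LR(0) collection (I0 = CLOSURE({[E' → . E]}), then GOTO on every symbol after a dot until no new states appear). It has 15 states:
  I0: { [E → . e e S], [E → . e e num], [E → . f], [E' → . E] }  — shift
  I1: { [E' → E .] }  — accept
  I2: { [E → e . e S], [E → e . e num] }  — shift
  I3: { [E → f .] }  — reduce
  I4: { [E → e e . S], [E → e e . num], [S → . (], [S → . a e e], [S → . e E num], [S → . num (] }  — shift
  I5: { [S → ( .] }  — reduce
  I6: { [E → e e S .] }  — reduce
  I7: { [S → a . e e] }  — shift
  I8: { [E → . e e S], [E → . e e num], [E → . f], [S → e . E num] }  — shift
  I9: { [E → e e num .], [S → num . (] }  — shift, reduce
  I10: { [S → num ( .] }  — reduce
  I11: { [S → e E . num] }  — shift
  I12: { [S → e E num .] }  — reduce
  I13: { [S → a e . e] }  — shift
  I14: { [S → a e e .] }  — reduce

Conflict in state I9:
  Shift-reduce conflict between [E → e e num .] and [S → num . (]
So the grammar is NOT LR(0).

Answer: No. Shift-reduce conflict between [E → e e num .] and [S → num . (]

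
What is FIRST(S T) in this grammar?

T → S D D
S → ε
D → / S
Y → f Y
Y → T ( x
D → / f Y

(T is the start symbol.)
{ '/' }

FIRST sets of the non-terminals involved (from the grammar, by fixed-point iteration):
  FIRST(S) = { ε }
  FIRST(T) = { '/' }

To compute FIRST(S T), process the symbols left to right:
Symbol S is a non-terminal. Add FIRST(S) \ {ε} = { }
S is nullable (ε ∈ FIRST(S)), continue to the next symbol.
Symbol T is a non-terminal. Add FIRST(T) \ {ε} = { '/' }
T is not nullable (ε ∉ FIRST(T)), so stop here.
FIRST(S T) = { '/' }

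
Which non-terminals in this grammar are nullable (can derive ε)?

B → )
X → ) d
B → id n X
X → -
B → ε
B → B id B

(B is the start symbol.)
{ 'B' }

A non-terminal is nullable if it can derive ε (the empty string): either it has an ε-production, or it has a production whose right-hand side consists entirely of nullable non-terminals.

ε-productions: B → ε
So B is immediately nullable.
No further non-terminal can be added: every production for the remaining non-terminals contains a terminal or a non-nullable non-terminal.
Nullable = { 'B' }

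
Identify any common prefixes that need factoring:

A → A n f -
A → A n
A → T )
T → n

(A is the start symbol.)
Yes, A has productions with common prefix 'A n'

Left-factoring is needed when two productions for the same non-terminal
share a common prefix on the right-hand side.

Productions for A:
  A → A n f -
  A → A n
  A → T )

Found common prefix 'A n' in productions for A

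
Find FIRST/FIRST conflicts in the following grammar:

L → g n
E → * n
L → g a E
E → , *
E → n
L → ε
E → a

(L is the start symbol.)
A FIRST/FIRST conflict occurs when two productions N → α and N → β for the same non-terminal have FIRST(α) ∩ FIRST(β) ≠ ∅ (with ε ∈ FIRST of a nullable right-hand side, so two nullable alternatives also conflict).

Productions for L:
  L → g n: FIRST = { 'g' }
  L → g a E: FIRST = { 'g' }
  L → ε: FIRST = { ε }
Productions for E:
  E → * n: FIRST = { '*' }
  E → , *: FIRST = { ',' }
  E → n: FIRST = { 'n' }
  E → a: FIRST = { 'a' }

Conflict for L: L → g n and L → g a E
  Overlap: { 'g' }

Answer: Yes. L → g n / L → g a E on { 'g' }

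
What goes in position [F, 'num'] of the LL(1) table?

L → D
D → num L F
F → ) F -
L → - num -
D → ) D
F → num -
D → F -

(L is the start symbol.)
To find M[F, 'num'], we find productions for F where 'num' is in the predict set (PREDICT(N → α) = (FIRST(α) \ {ε}) ∪ (FOLLOW(N) if α ⇒* ε)).

F → ) F -: PREDICT = { ')' }
F → num -: PREDICT = { 'num' }
  'num' is in predict set, so this production goes in M[F, 'num']

M[F, 'num'] = F → num -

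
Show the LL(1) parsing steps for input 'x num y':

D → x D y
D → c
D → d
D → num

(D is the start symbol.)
Stack is shown with the top on the left.

Stack    Input      Action
--------------------------
D $      x num y $  output D → x D y
x D y $  x num y $  match 'x'
D y $    num y $    output D → num
num y $  num y $    match 'num'
y $      y $        match 'y'
$        $          accept

The string is accepted.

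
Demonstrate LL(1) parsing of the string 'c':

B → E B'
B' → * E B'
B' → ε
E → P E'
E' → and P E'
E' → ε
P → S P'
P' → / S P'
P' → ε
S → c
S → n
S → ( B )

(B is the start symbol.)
LL(1) parsing maintains a stack (initially the start symbol over $) and the input. At each step: if the stack top is a terminal, match it against the current input token; if it is a non-terminal N, replace it with the RHS of M[N, lookahead] (the unique production whose predict set contains the lookahead).

Stack is shown with the top on the left.

Stack         Input  Action
---------------------------
B $           c $    output B → E B'
E B' $        c $    output E → P E'
P E' B' $     c $    output P → S P'
S P' E' B' $  c $    output S → c
c P' E' B' $  c $    match 'c'
P' E' B' $    $      output P' → ε
E' B' $       $      output E' → ε
B' $          $      output B' → ε
$             $      accept

The string is accepted.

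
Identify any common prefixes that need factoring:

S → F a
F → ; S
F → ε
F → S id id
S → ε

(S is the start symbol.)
Left-factoring is needed when two productions for the same non-terminal
share a common prefix on the right-hand side.

Productions for S:
  S → F a
  S → ε
Productions for F:
  F → ; S
  F → ε
  F → S id id

No common prefixes found.

Answer: No, left-factoring is not needed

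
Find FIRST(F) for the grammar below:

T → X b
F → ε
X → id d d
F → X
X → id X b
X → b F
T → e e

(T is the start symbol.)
{ 'b', 'id', ε }

FIRST sets of the other non-terminals involved (by the same procedure, iterated to a fixed point):
  FIRST(X) = { 'b', 'id' }

From F → ε:
  - ε-production, so ε ∈ FIRST(F)
From F → X:
  - X is a non-terminal: add FIRST(X) \ {ε} = { 'b', 'id' }
    X is not nullable, so stop

Collecting: FIRST(F) = { 'b', 'id', ε }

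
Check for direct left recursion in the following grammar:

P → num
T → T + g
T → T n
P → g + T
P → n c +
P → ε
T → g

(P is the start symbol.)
P → num: starts with num
T → T + g: LEFT RECURSIVE (starts with T)
T → T n: LEFT RECURSIVE (starts with T)
P → g + T: starts with g
P → n c +: starts with n
P → ε: starts with ε
T → g: starts with g

The grammar has direct left recursion on: T.

Answer: Yes, T is left-recursive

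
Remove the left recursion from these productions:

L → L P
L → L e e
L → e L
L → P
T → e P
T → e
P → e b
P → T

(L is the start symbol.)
L is directly left-recursive. The standard transformation for
  A → A α₁ | ... | A α_m | β₁ | ... | β_n
is
  A  → β₁ A' | ... | β_n A'
  A' → α₁ A' | ... | α_m A' | ε

L → e L becomes L → e L L'
L → P becomes L → P L'
L → L P becomes L' → P L'
L → L e e becomes L' → e e L'
Add L' → ε

Productions for other non-terminals are unchanged:
  T → e P
  T → e
  P → e b
  P → T

Resulting grammar:
L → e L L'
L → P L'
L' → P L'
L' → e e L'
L' → ε
T → e P
T → e
P → e b
P → T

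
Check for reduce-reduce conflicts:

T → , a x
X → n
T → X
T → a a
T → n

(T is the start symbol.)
Yes — I5: [T → n .] vs [X → n .]

A reduce-reduce conflict occurs when an LR(0) state has two complete items [A → α .] and [B → β .] — both call for a reduction, and with no lookahead the parser cannot choose between them.

Augment with T' → T and build the canonical LR(0) collection (I0 = CLOSURE({[T' → . T]}), then GOTO on every symbol after a dot until no new states appear). It has 9 states:
  I0: { [T → . , a x], [T → . X], [T → . a a], [T → . n], [T' → . T], [X → . n] }  — shift
  I1: { [T → , . a x] }  — shift
  I2: { [T' → T .] }  — accept
  I3: { [T → X .] }  — reduce
  I4: { [T → a . a] }  — shift
  I5: { [T → n .], [X → n .] }  — 2 reduces
  I6: { [T → a a .] }  — reduce
  I7: { [T → , a . x] }  — shift
  I8: { [T → , a x .] }  — reduce

I5 contains complete items [T → n .], [X → n .] — reduce-reduce conflict.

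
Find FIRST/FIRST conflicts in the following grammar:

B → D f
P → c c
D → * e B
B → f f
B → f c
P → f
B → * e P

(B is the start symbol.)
FIRST sets of the non-terminals at (or reachable through a nullable prefix from) the front of some alternative:
  FIRST(D) = { '*' }

Productions for B:
  B → D f: FIRST = { '*' }
  B → f f: FIRST = { 'f' }
  B → f c: FIRST = { 'f' }
  B → * e P: FIRST = { '*' }
Productions for P:
  P → c c: FIRST = { 'c' }
  P → f: FIRST = { 'f' }
D has only one production, so no FIRST/FIRST conflict is possible there.

Conflict for B: B → D f and B → * e P
  Overlap: { '*' }
Conflict for B: B → f f and B → f c
  Overlap: { 'f' }

Answer: Yes. B → D f / B → '*' e P on { '*' }; B → f f / B → f c on { 'f' }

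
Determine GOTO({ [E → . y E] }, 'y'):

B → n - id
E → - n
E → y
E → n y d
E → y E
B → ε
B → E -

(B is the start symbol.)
{ [E → . - n], [E → . n y d], [E → . y E], [E → . y], [E → y . E] }

GOTO(I, 'y') = CLOSURE({ [A → αX.β] : [A → α.Xβ] ∈ I, X = 'y' })

Items with dot before 'y', with the dot advanced:
  [E → . y E] → [E → y . E]
Closure of the advanced items:
  [E → y . E] has the dot before E: add [E → . - n], [E → . y], [E → . n y d], [E → . y E]

GOTO = { [E → . - n], [E → . n y d], [E → . y E], [E → . y], [E → y . E] }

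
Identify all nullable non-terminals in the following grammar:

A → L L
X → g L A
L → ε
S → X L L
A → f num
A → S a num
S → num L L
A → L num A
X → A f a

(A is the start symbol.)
A non-terminal is nullable if it can derive ε (the empty string): either it has an ε-production, or it has a production whose right-hand side consists entirely of nullable non-terminals.

ε-productions: L → ε
So L is immediately nullable.
A → L L: every symbol on the right is nullable, so A is nullable too.
No further non-terminal can be added: every production for the remaining non-terminals contains a terminal or a non-nullable non-terminal.
Nullable = { 'A', 'L' }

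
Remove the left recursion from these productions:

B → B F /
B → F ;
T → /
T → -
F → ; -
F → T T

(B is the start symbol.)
B is directly left-recursive. The standard transformation for
  A → A α₁ | ... | A α_m | β₁ | ... | β_n
is
  A  → β₁ A' | ... | β_n A'
  A' → α₁ A' | ... | α_m A' | ε

B → F ; becomes B → F ; B'
B → B F / becomes B' → F / B'
Add B' → ε

Productions for other non-terminals are unchanged:
  T → /
  T → -
  F → ; -
  F → T T

Resulting grammar:
B → F ; B'
B' → F / B'
B' → ε
T → /
T → -
F → ; -
F → T T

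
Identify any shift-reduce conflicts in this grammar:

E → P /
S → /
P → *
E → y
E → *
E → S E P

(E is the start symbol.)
No shift-reduce conflicts

Augment with E' → E and build the canonical LR(0) collection (I0 = CLOSURE({[E' → . E]}), then GOTO on every symbol after a dot until no new states appear). It has 11 states:
  I0: { [E → . *], [E → . P /], [E → . S E P], [E → . y], [E' → . E], [P → . *], [S → . /] }  — shift
  I1: { [E → * .], [P → * .] }  — 2 reduces
  I2: { [S → / .] }  — reduce
  I3: { [E' → E .] }  — accept
  I4: { [E → P . /] }  — shift
  I5: { [E → . *], [E → . P /], [E → . S E P], [E → . y], [E → S . E P], [P → . *], [S → . /] }  — shift
  I6: { [E → y .] }  — reduce
  I7: { [E → S E . P], [P → . *] }  — shift
  I8: { [P → * .] }  — reduce
  I9: { [E → S E P .] }  — reduce
  I10: { [E → P / .] }  — reduce

No state contains both a complete item and a shift item.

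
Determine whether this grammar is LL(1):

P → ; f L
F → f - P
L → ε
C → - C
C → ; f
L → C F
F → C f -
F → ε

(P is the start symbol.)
A grammar is LL(1) if for each non-terminal N with multiple productions, the predict sets of those productions are pairwise disjoint, where PREDICT(N → α) = (FIRST(α) \ {ε}) ∪ (FOLLOW(N) if α ⇒* ε).

Relevant sets:
  FIRST(C) = { '-', ';' }
  FOLLOW(F) = { $ }
  FOLLOW(L) = { $ }

For F:
  PREDICT(F → f '-' P) = { 'f' }
  PREDICT(F → C f '-') = { '-', ';' }
  PREDICT(F → ε) = { $ }
For L:
  PREDICT(L → ε) = { $ }
  PREDICT(L → C F) = { '-', ';' }
For C:
  PREDICT(C → '-' C) = { '-' }
  PREDICT(C → ';' f) = { ';' }
P has a single production, so nothing to check there.

All predict sets are disjoint. The grammar IS LL(1).

Answer: Yes, the grammar is LL(1).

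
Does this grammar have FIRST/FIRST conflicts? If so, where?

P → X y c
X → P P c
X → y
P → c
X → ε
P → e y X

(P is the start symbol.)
Yes. P → X y c / P → c on { 'c' }; P → X y c / P → e y X on { 'e' }; X → P P c / X → y on { 'y' }

FIRST sets of the non-terminals at (or reachable through a nullable prefix from) the front of some alternative:
  FIRST(X) = { 'c', 'e', 'y', ε }
  FIRST(P) = { 'c', 'e', 'y' }

Productions for P:
  P → X y c: FIRST = { 'c', 'e', 'y' }
  P → c: FIRST = { 'c' }
  P → e y X: FIRST = { 'e' }
Productions for X:
  X → P P c: FIRST = { 'c', 'e', 'y' }
  X → y: FIRST = { 'y' }
  X → ε: FIRST = { ε }

Conflict for P: P → X y c and P → c
  Overlap: { 'c' }
Conflict for P: P → X y c and P → e y X
  Overlap: { 'e' }
Conflict for X: X → P P c and X → y
  Overlap: { 'y' }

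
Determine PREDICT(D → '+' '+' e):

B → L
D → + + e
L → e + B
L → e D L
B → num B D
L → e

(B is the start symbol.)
PREDICT(D → '+' '+' e) = (FIRST(RHS) \ {ε}) ∪ (FOLLOW(D) if ε ∈ FIRST(RHS), i.e. RHS ⇒* ε)
FIRST('+' '+' e) = { '+' }
ε ∉ FIRST('+' '+' e), so FOLLOW(D) is not added.
PREDICT(D → '+' '+' e) = { '+' }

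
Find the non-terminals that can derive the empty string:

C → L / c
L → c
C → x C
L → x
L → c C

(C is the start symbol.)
There are no ε-productions, so no non-terminal can derive ε.
No non-terminals are nullable.

Answer: None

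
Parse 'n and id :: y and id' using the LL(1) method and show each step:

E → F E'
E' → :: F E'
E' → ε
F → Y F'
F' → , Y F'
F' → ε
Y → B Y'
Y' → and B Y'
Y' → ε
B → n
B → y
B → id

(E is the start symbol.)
Stack is shown with the top on the left.

Stack             Input                   Action
------------------------------------------------
E $               n and id :: y and id $  output E → F E'
F E' $            n and id :: y and id $  output F → Y F'
Y F' E' $         n and id :: y and id $  output Y → B Y'
B Y' F' E' $      n and id :: y and id $  output B → n
n Y' F' E' $      n and id :: y and id $  match 'n'
Y' F' E' $        and id :: y and id $    output Y' → and B Y'
and B Y' F' E' $  and id :: y and id $    match 'and'
B Y' F' E' $      id :: y and id $        output B → id
id Y' F' E' $     id :: y and id $        match 'id'
Y' F' E' $        :: y and id $           output Y' → ε
F' E' $           :: y and id $           output F' → ε
E' $              :: y and id $           output E' → :: F E'
:: F E' $         :: y and id $           match '::'
F E' $            y and id $              output F → Y F'
Y F' E' $         y and id $              output Y → B Y'
B Y' F' E' $      y and id $              output B → y
y Y' F' E' $      y and id $              match 'y'
Y' F' E' $        and id $                output Y' → and B Y'
and B Y' F' E' $  and id $                match 'and'
B Y' F' E' $      id $                    output B → id
id Y' F' E' $     id $                    match 'id'
Y' F' E' $        $                       output Y' → ε
F' E' $           $                       output F' → ε
E' $              $                       output E' → ε
$                 $                       accept

The string is accepted.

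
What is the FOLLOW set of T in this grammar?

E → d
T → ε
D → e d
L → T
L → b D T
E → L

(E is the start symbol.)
To compute FOLLOW(T), find every occurrence of T on a right-hand side N → α T β: add FIRST(β) \ {ε}, and if β is empty or nullable also add FOLLOW(N). Iterate to a fixed point.

In L → T: T is at the end, add FOLLOW(L)
In L → b D T: T is at the end, add FOLLOW(L)

The FOLLOW sets referred to above (computed the same way, to a fixed point):
  FOLLOW(L) = { $ }

Taking the union: FOLLOW(T) = { $ }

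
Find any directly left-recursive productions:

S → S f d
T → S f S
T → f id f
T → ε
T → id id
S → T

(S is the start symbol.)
Yes, S is left-recursive

Direct left recursion occurs when N → N α for some non-terminal N (the right-hand side begins with the left-hand side itself).

S → S f d: LEFT RECURSIVE (starts with S)
T → S f S: starts with S
T → f id f: starts with f
T → ε: starts with ε
T → id id: starts with id
S → T: starts with T

The grammar has direct left recursion on: S.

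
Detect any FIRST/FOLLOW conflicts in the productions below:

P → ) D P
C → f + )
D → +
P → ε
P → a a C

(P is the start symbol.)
No FIRST/FOLLOW conflicts.

Nullable non-terminals: P.

P: nullable alternative(s) P → ε; FOLLOW(P) = { $ }
  P → ) D P: FIRST \ {ε} = { ')' } — disjoint from FOLLOW(P)
  P → ε: FIRST \ {ε} = { } — this is the only nullable alternative, skip
  P → a a C: FIRST \ {ε} = { 'a' } — disjoint from FOLLOW(P)

C, D have no nullable alternative, so no FIRST/FOLLOW check is needed there.

No FIRST/FOLLOW conflicts found.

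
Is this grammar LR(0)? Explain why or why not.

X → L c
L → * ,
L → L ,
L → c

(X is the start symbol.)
Augment with X' → X and build the canonical LR(0) collection (I0 = CLOSURE({[X' → . X]}), then GOTO on every symbol after a dot until no new states appear). It has 8 states:
  I0: { [L → . * ,], [L → . L ,], [L → . c], [X → . L c], [X' → . X] }  — shift
  I1: { [L → * . ,] }  — shift
  I2: { [L → L . ,], [X → L . c] }  — shift
  I3: { [X' → X .] }  — accept
  I4: { [L → c .] }  — reduce
  I5: { [L → L , .] }  — reduce
  I6: { [X → L c .] }  — reduce
  I7: { [L → * , .] }  — reduce

Every state is either a pure shift/goto state or contains exactly one complete item and nothing to shift — no conflicts. The grammar is LR(0).

Answer: Yes, the grammar is LR(0)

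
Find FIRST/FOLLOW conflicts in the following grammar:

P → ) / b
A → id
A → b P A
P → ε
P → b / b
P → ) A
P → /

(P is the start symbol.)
A FIRST/FOLLOW conflict occurs when a non-terminal N has a nullable alternative N → β (β ⇒* ε) and another alternative N → α with FIRST(α) ∩ FOLLOW(N) ≠ ∅: on such a lookahead the parser cannot decide between expanding α and letting N vanish via β.

Nullable non-terminals: P.

P: nullable alternative(s) P → ε; FOLLOW(P) = { $, 'b', 'id' }
  P → ) / b: FIRST \ {ε} = { ')' } — disjoint from FOLLOW(P)
  P → ε: FIRST \ {ε} = { } — this is the only nullable alternative, skip
  P → b / b: FIRST \ {ε} = { 'b' } — overlaps FOLLOW(P) on { 'b' }: CONFLICT
  P → ) A: FIRST \ {ε} = { ')' } — disjoint from FOLLOW(P)
  P → /: FIRST \ {ε} = { '/' } — disjoint from FOLLOW(P)

A has no nullable alternative, so no FIRST/FOLLOW check is needed there.

So the grammar has 1 FIRST/FOLLOW conflict (marked CONFLICT above).

Answer: Yes. P → b '/' b with FOLLOW(P) on { 'b' }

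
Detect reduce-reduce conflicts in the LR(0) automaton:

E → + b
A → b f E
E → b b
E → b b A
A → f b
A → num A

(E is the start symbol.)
A reduce-reduce conflict occurs when an LR(0) state has two complete items [A → α .] and [B → β .] — both call for a reduction, and with no lookahead the parser cannot choose between them.

Augment with E' → E and build the canonical LR(0) collection (I0 = CLOSURE({[E' → . E]}), then GOTO on every symbol after a dot until no new states appear). It has 14 states:
  I0: { [E → . + b], [E → . b b A], [E → . b b], [E' → . E] }  — shift
  I1: { [E → + . b] }  — shift
  I2: { [E' → E .] }  — accept
  I3: { [E → b . b A], [E → b . b] }  — shift
  I4: { [A → . b f E], [A → . f b], [A → . num A], [E → b b . A], [E → b b .] }  — shift, reduce
  I5: { [E → b b A .] }  — reduce
  I6: { [A → b . f E] }  — shift
  I7: { [A → f . b] }  — shift
  I8: { [A → . b f E], [A → . f b], [A → . num A], [A → num . A] }  — shift
  I9: { [A → num A .] }  — reduce
  I10: { [A → f b .] }  — reduce
  I11: { [A → b f . E], [E → . + b], [E → . b b A], [E → . b b] }  — shift
  I12: { [A → b f E .] }  — reduce
  I13: { [E → + b .] }  — reduce

No state contains more than one complete item.

Answer: No reduce-reduce conflicts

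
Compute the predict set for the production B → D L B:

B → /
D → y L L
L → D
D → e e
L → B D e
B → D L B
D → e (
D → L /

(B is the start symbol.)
{ '/', 'e', 'y' }

PREDICT(B → D L B) = (FIRST(RHS) \ {ε}) ∪ (FOLLOW(B) if ε ∈ FIRST(RHS), i.e. RHS ⇒* ε)
FIRST(D) = { '/', 'e', 'y' }
FIRST(D L B) = { '/', 'e', 'y' }
ε ∉ FIRST(D L B), so FOLLOW(B) is not added.
PREDICT(B → D L B) = { '/', 'e', 'y' }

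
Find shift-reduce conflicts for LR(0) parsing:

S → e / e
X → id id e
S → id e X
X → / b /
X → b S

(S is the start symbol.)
A shift-reduce conflict occurs when an LR(0) state has both:
  - a complete (reduce) item [A → α .] (dot at the end), and
  - a shift item [B → β . c γ] (dot before a terminal).

Augment with S' → S and build the canonical LR(0) collection (I0 = CLOSURE({[S' → . S]}), then GOTO on every symbol after a dot until no new states appear). It has 16 states:
  I0: { [S → . e / e], [S → . id e X], [S' → . S] }  — shift
  I1: { [S' → S .] }  — accept
  I2: { [S → e . / e] }  — shift
  I3: { [S → id . e X] }  — shift
  I4: { [S → id e . X], [X → . / b /], [X → . b S], [X → . id id e] }  — shift
  I5: { [X → / . b /] }  — shift
  I6: { [S → id e X .] }  — reduce
  I7: { [S → . e / e], [S → . id e X], [X → b . S] }  — shift
  I8: { [X → id . id e] }  — shift
  I9: { [X → id id . e] }  — shift
  I10: { [X → id id e .] }  — reduce
  I11: { [X → b S .] }  — reduce
  I12: { [X → / b . /] }  — shift
  I13: { [X → / b / .] }  — reduce
  I14: { [S → e / . e] }  — shift
  I15: { [S → e / e .] }  — reduce

No state contains both a complete item and a shift item.

Answer: No shift-reduce conflicts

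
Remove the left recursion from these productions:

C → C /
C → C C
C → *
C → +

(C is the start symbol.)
C → * C'
C → + C'
C' → / C'
C' → C C'
C' → ε

C is directly left-recursive. The standard transformation for
  A → A α₁ | ... | A α_m | β₁ | ... | β_n
is
  A  → β₁ A' | ... | β_n A'
  A' → α₁ A' | ... | α_m A' | ε

C → * becomes C → * C'
C → + becomes C → + C'
C → C / becomes C' → / C'
C → C C becomes C' → C C'
Add C' → ε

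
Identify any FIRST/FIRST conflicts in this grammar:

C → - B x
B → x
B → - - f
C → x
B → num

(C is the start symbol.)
No FIRST/FIRST conflicts.

A FIRST/FIRST conflict occurs when two productions N → α and N → β for the same non-terminal have FIRST(α) ∩ FIRST(β) ≠ ∅ (with ε ∈ FIRST of a nullable right-hand side, so two nullable alternatives also conflict).

Productions for C:
  C → - B x: FIRST = { '-' }
  C → x: FIRST = { 'x' }
Productions for B:
  B → x: FIRST = { 'x' }
  B → - - f: FIRST = { '-' }
  B → num: FIRST = { 'num' }

All alternatives of each non-terminal have pairwise disjoint FIRST sets.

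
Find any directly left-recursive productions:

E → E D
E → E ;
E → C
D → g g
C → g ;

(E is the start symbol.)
E → E D: LEFT RECURSIVE (starts with E)
E → E ;: LEFT RECURSIVE (starts with E)
E → C: starts with C
D → g g: starts with g
C → g ;: starts with g

The grammar has direct left recursion on: E.

Answer: Yes, E is left-recursive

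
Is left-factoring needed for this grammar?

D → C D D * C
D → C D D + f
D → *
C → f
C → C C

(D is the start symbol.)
Left-factoring is needed when two productions for the same non-terminal
share a common prefix on the right-hand side.

Productions for D:
  D → C D D * C
  D → C D D + f
  D → *
Productions for C:
  C → f
  C → C C

Found common prefix 'C D D' in productions for D

Answer: Yes, D has productions with common prefix 'C D D'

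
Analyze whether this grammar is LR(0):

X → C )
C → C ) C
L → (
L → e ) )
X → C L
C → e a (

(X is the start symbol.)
A grammar is LR(0) if no state in the canonical LR(0) collection has:
  - both a shift item (dot before a terminal) and a complete item (shift-reduce conflict), or
  - two or more complete items (reduce-reduce conflict; the accept item [X' → X .] counts as a complete item here).

Augment with X' → X and build the canonical LR(0) collection (I0 = CLOSURE({[X' → . X]}), then GOTO on every symbol after a dot until no new states appear). It has 14 states:
  I0: { [C → . C ) C], [C → . e a (], [X → . C )], [X → . C L], [X' → . X] }  — shift
  I1: { [C → C . ) C], [L → . (], [L → . e ) )], [X → C . )], [X → C . L] }  — shift
  I2: { [X' → X .] }  — accept
  I3: { [C → e . a (] }  — shift
  I4: { [C → e a . (] }  — shift
  I5: { [C → e a ( .] }  — reduce
  I6: { [L → ( .] }  — reduce
  I7: { [C → . C ) C], [C → . e a (], [C → C ) . C], [X → C ) .] }  — shift, reduce
  I8: { [X → C L .] }  — reduce
  I9: { [L → e . ) )] }  — shift
  I10: { [L → e ) . )] }  — shift
  I11: { [L → e ) ) .] }  — reduce
  I12: { [C → C ) C .], [C → C . ) C] }  — shift, reduce
  I13: { [C → . C ) C], [C → . e a (], [C → C ) . C] }  — shift

Conflict in state I7:
  Shift-reduce conflict between [X → C ) .] and [C → . e a (]
So the grammar is NOT LR(0).

Answer: No. Shift-reduce conflict between [X → C ) .] and [C → . e a (]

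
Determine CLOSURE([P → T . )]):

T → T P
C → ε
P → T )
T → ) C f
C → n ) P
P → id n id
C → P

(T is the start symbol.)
{ [P → T . )] }

To compute CLOSURE, for each item [A → α.Bβ] where B is a non-terminal, add [B → .γ] for all productions B → γ; repeat for the newly added items until nothing changes.

Start with: [P → T . )]
The dot precedes the terminal ')', so nothing is added.

CLOSURE = { [P → T . )] }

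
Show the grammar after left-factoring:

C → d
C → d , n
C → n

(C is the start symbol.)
C → d C'
C' → ε
C' → , n
C → n

Left-factoring transforms A → αβ₁ | αβ₂ into A → αA' and A' → β₁ | β₂
(α is the longest common prefix among the alternatives). Repeat until
no nonterminal has two alternatives with a common prefix.

Round 1: C has alternatives sharing prefix 'd'. Introduce C': C → d C'
  Add: C' → ε
  Add: C' → , n

No remaining common prefixes — done.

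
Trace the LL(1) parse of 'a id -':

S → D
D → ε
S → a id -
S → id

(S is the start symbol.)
LL(1) parsing maintains a stack (initially the start symbol over $) and the input. At each step: if the stack top is a terminal, match it against the current input token; if it is a non-terminal N, replace it with the RHS of M[N, lookahead] (the unique production whose predict set contains the lookahead).

Stack is shown with the top on the left.

Stack     Input     Action
--------------------------
S $       a id - $  output S → a id -
a id - $  a id - $  match 'a'
id - $    id - $    match 'id'
- $       - $       match '-'
$         $         accept

The string is accepted.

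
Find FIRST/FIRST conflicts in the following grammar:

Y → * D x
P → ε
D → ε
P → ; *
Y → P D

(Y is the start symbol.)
No FIRST/FIRST conflicts.

FIRST sets of the non-terminals at (or reachable through a nullable prefix from) the front of some alternative:
  FIRST(P) = { ';', ε }
  FIRST(D) = { ε }

Productions for Y:
  Y → * D x: FIRST = { '*' }
  Y → P D: FIRST = { ';', ε }
Productions for P:
  P → ε: FIRST = { ε }
  P → ; *: FIRST = { ';' }
D has only one production, so no FIRST/FIRST conflict is possible there.

All alternatives of each non-terminal have pairwise disjoint FIRST sets.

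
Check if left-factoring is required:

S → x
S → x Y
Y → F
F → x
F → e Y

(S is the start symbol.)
Yes, S has productions with common prefix 'x'

Left-factoring is needed when two productions for the same non-terminal
share a common prefix on the right-hand side.

Productions for S:
  S → x
  S → x Y
Productions for F:
  F → x
  F → e Y

Found common prefix 'x' in productions for S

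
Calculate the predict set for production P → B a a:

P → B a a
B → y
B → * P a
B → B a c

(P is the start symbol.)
{ '*', 'y' }

PREDICT(P → B a a) = (FIRST(RHS) \ {ε}) ∪ (FOLLOW(P) if ε ∈ FIRST(RHS), i.e. RHS ⇒* ε)
FIRST(B) = { '*', 'y' }
FIRST(B a a) = { '*', 'y' }
ε ∉ FIRST(B a a), so FOLLOW(P) is not added.
PREDICT(P → B a a) = { '*', 'y' }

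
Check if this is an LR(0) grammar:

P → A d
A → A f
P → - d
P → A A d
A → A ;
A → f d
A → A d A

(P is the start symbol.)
A grammar is LR(0) if no state in the canonical LR(0) collection has:
  - both a shift item (dot before a terminal) and a complete item (shift-reduce conflict), or
  - two or more complete items (reduce-reduce conflict; the accept item [P' → P .] counts as a complete item here).

Augment with P' → P and build the canonical LR(0) collection (I0 = CLOSURE({[P' → . P]}), then GOTO on every symbol after a dot until no new states appear). It has 15 states:
  I0: { [A → . A ;], [A → . A d A], [A → . A f], [A → . f d], [P → . - d], [P → . A A d], [P → . A d], [P' → . P] }  — shift
  I1: { [P → - . d] }  — shift
  I2: { [A → . A ;], [A → . A d A], [A → . A f], [A → . f d], [A → A . ;], [A → A . d A], [A → A . f], [P → A . A d], [P → A . d] }  — shift
  I3: { [P' → P .] }  — accept
  I4: { [A → f . d] }  — shift
  I5: { [A → f d .] }  — reduce
  I6: { [A → A ; .] }  — reduce
  I7: { [A → A . ;], [A → A . d A], [A → A . f], [P → A A . d] }  — shift
  I8: { [A → . A ;], [A → . A d A], [A → . A f], [A → . f d], [A → A d . A], [P → A d .] }  — shift, reduce
  I9: { [A → A f .], [A → f . d] }  — shift, reduce
  I10: { [A → A . ;], [A → A . d A], [A → A . f], [A → A d A .] }  — shift, reduce
  I11: { [A → . A ;], [A → . A d A], [A → . A f], [A → . f d], [A → A d . A] }  — shift
  I12: { [A → A f .] }  — reduce
  I13: { [A → . A ;], [A → . A d A], [A → . A f], [A → . f d], [A → A d . A], [P → A A d .] }  — shift, reduce
  I14: { [P → - d .] }  — reduce

Conflict in state I8:
  Shift-reduce conflict between [P → A d .] and [A → . f d]
So the grammar is NOT LR(0).

Answer: No. Shift-reduce conflict between [P → A d .] and [A → . f d]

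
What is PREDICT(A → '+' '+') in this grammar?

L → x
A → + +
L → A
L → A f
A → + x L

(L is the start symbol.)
{ '+' }

PREDICT(A → '+' '+') = (FIRST(RHS) \ {ε}) ∪ (FOLLOW(A) if ε ∈ FIRST(RHS), i.e. RHS ⇒* ε)
FIRST('+' '+') = { '+' }
ε ∉ FIRST('+' '+'), so FOLLOW(A) is not added.
PREDICT(A → '+' '+') = { '+' }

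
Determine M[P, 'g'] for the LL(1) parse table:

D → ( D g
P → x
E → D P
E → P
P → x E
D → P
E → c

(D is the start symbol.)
Empty (error entry)

To find M[P, 'g'], we find productions for P where 'g' is in the predict set (PREDICT(N → α) = (FIRST(α) \ {ε}) ∪ (FOLLOW(N) if α ⇒* ε)).

P → x: PREDICT = { 'x' }
P → x E: PREDICT = { 'x' }

M[P, 'g'] is empty (no production applies)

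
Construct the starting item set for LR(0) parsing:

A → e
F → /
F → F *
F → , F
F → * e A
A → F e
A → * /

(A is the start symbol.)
{ [A → . * /], [A → . F e], [A → . e], [A' → . A], [F → . * e A], [F → . , F], [F → . /], [F → . F *] }

First, augment the grammar with A' → A
I₀ = CLOSURE({ [A' → . A] }):
  [A' → . A] has the dot before A: add [A → . e], [A → . F e], [A → . * /]
  [A → . F e] has the dot before F: add [F → . /], [F → . F *], [F → . , F], [F → . * e A]
No further items can be added.

I₀ = { [A → . * /], [A → . F e], [A → . e], [A' → . A], [F → . * e A], [F → . , F], [F → . /], [F → . F *] }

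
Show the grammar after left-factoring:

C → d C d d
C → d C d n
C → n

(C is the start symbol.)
C → d C d C'
C' → d
C' → n
C → n

Left-factoring transforms A → αβ₁ | αβ₂ into A → αA' and A' → β₁ | β₂
(α is the longest common prefix among the alternatives). Repeat until
no nonterminal has two alternatives with a common prefix.

Round 1: C has alternatives sharing prefix 'd C d'. Introduce C': C → d C d C'
  Add: C' → d
  Add: C' → n

No remaining common prefixes — done.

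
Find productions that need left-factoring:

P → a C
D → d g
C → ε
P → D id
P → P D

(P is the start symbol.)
No, left-factoring is not needed

Left-factoring is needed when two productions for the same non-terminal
share a common prefix on the right-hand side.

Productions for P:
  P → a C
  P → D id
  P → P D

No common prefixes found.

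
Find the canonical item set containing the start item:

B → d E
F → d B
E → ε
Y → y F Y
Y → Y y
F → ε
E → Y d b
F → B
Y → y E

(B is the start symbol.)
First, augment the grammar with B' → B
I₀ = CLOSURE({ [B' → . B] }):
  [B' → . B] has the dot before B: add [B → . d E]
No further items can be added.

I₀ = { [B → . d E], [B' → . B] }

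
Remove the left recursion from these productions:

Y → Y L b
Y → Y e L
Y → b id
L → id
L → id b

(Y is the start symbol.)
Y → b id Y'
Y' → L b Y'
Y' → e L Y'
Y' → ε
L → id
L → id b

Y is directly left-recursive. The standard transformation for
  A → A α₁ | ... | A α_m | β₁ | ... | β_n
is
  A  → β₁ A' | ... | β_n A'
  A' → α₁ A' | ... | α_m A' | ε

Y → b id becomes Y → b id Y'
Y → Y L b becomes Y' → L b Y'
Y → Y e L becomes Y' → e L Y'
Add Y' → ε

Productions for other non-terminals are unchanged:
  L → id
  L → id b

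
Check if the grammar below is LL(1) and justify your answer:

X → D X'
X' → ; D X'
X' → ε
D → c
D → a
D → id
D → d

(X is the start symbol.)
Relevant sets:
  FOLLOW(X') = { $ }

For X':
  PREDICT(X' → ';' D X') = { ';' }
  PREDICT(X' → ε) = { $ }
For D:
  PREDICT(D → c) = { 'c' }
  PREDICT(D → a) = { 'a' }
  PREDICT(D → id) = { 'id' }
  PREDICT(D → d) = { 'd' }
X has a single production, so nothing to check there.

All predict sets are disjoint. The grammar IS LL(1).

Answer: Yes, the grammar is LL(1).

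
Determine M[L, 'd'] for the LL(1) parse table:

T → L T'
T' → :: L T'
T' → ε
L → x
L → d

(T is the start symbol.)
L → d

To find M[L, 'd'], we find productions for L where 'd' is in the predict set (PREDICT(N → α) = (FIRST(α) \ {ε}) ∪ (FOLLOW(N) if α ⇒* ε)).

L → x: PREDICT = { 'x' }
L → d: PREDICT = { 'd' }
  'd' is in predict set, so this production goes in M[L, 'd']

M[L, 'd'] = L → d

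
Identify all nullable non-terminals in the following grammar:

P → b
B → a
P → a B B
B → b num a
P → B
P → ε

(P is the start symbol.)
{ 'P' }

ε-productions: P → ε
So P is immediately nullable.
No further non-terminal can be added: every production for the remaining non-terminals contains a terminal or a non-nullable non-terminal.
Nullable = { 'P' }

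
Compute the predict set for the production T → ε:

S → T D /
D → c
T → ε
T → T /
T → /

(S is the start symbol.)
{ '/', 'c' }

PREDICT(T → ε) = (FIRST(RHS) \ {ε}) ∪ (FOLLOW(T) if ε ∈ FIRST(RHS), i.e. RHS ⇒* ε)
The right-hand side is ε (FIRST(ε) = { ε }), so the predict set is FOLLOW(T) = { '/', 'c' }
PREDICT(T → ε) = { '/', 'c' }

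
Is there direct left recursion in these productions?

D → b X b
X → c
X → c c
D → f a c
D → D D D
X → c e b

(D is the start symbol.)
D → b X b: starts with b
X → c: starts with c
X → c c: starts with c
D → f a c: starts with f
D → D D D: LEFT RECURSIVE (starts with D)
X → c e b: starts with c

The grammar has direct left recursion on: D.

Answer: Yes, D is left-recursive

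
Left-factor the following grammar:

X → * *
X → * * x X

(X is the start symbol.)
X → * * X'
X' → ε
X' → x X

Left-factoring transforms A → αβ₁ | αβ₂ into A → αA' and A' → β₁ | β₂
(α is the longest common prefix among the alternatives). Repeat until
no nonterminal has two alternatives with a common prefix.

Round 1: X has alternatives sharing prefix '* *'. Introduce X': X → * * X'
  Add: X' → ε
  Add: X' → x X

No remaining common prefixes — done.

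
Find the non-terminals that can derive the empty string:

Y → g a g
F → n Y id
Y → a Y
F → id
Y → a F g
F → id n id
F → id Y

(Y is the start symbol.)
A non-terminal is nullable if it can derive ε (the empty string): either it has an ε-production, or it has a production whose right-hand side consists entirely of nullable non-terminals.

There are no ε-productions, so no non-terminal can derive ε.
No non-terminals are nullable.

Answer: None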